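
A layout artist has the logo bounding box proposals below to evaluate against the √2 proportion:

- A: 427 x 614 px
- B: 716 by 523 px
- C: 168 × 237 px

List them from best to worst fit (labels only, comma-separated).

C, A, B

A: 614/427 ≈ 1.438 → |1.438 − 1.414| = 0.024
B: 716/523 ≈ 1.369 → |1.369 − 1.414| = 0.045
C: 237/168 ≈ 1.411 → |1.411 − 1.414| = 0.003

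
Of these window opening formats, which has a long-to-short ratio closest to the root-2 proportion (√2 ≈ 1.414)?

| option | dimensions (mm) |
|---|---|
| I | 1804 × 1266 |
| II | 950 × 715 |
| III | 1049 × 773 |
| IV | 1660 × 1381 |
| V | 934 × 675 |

I

Ratios (long/short): I ≈ 1.425; II ≈ 1.329; III ≈ 1.357; IV ≈ 1.202; V ≈ 1.384.
root-2 ≈ 1.414; option I is nearest (Δ 0.011).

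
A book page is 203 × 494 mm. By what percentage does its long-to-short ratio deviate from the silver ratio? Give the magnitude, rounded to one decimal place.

0.8%

Ratio = 494 / 203 ≈ 2.4335.
Ideal silver ratio ≈ 2.4142. |2.4335 − 2.4142| / 2.4142 ≈ 0.80% → 0.8%.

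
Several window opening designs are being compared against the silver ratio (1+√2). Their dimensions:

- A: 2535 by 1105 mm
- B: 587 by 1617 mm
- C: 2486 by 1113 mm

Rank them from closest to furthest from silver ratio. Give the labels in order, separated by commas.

A, C, B

Ratios: A = 2535 / 1105 ≈ 2.294; B = 1617 / 587 ≈ 2.755; C = 2486 / 1113 ≈ 2.234.
|Δ from 2.414|: A 0.120; B 0.341; C 0.180.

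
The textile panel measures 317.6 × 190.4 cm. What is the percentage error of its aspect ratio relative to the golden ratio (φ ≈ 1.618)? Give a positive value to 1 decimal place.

Ratio = 317.6 / 190.4 ≈ 1.6681.
Ideal golden ratio ≈ 1.6180. |1.6681 − 1.6180| / 1.6180 ≈ 3.10% → 3.1%.

3.1%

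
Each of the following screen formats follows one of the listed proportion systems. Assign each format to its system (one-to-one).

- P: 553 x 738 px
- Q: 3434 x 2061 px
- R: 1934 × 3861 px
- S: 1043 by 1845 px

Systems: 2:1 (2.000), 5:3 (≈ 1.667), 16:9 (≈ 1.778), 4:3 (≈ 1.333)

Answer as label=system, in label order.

P=4:3, Q=5:3, R=2:1, S=16:9

Ratios: P ≈ 1.335; Q ≈ 1.666; R ≈ 1.996; S ≈ 1.769.
Targets: 2:1 ≈ 2.000; 5:3 ≈ 1.667; 16:9 ≈ 1.778; 4:3 ≈ 1.333.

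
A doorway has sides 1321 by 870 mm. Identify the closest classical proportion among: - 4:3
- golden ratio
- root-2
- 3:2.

Ratio = 1321 / 870 ≈ 1.518.
Distances: 4:3 1.333 (Δ 0.185); golden ratio 1.618 (Δ 0.100); root-2 1.414 (Δ 0.104); 3:2 1.500 (Δ 0.018).

3:2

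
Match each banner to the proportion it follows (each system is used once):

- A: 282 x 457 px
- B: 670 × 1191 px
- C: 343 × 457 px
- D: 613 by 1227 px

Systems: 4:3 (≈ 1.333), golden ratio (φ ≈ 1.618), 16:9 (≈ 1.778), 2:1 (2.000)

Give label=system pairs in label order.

Ratios: A ≈ 1.621; B ≈ 1.778; C ≈ 1.332; D ≈ 2.002.
Targets: 4:3 ≈ 1.333; golden ratio ≈ 1.618; 16:9 ≈ 1.778; 2:1 ≈ 2.000.

A=golden ratio, B=16:9, C=4:3, D=2:1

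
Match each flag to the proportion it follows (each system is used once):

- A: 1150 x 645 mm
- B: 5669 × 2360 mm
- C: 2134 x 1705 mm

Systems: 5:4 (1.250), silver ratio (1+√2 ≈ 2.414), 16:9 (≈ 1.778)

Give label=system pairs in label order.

Ratios: A ≈ 1.783; B ≈ 2.402; C ≈ 1.252.
Targets: 5:4 ≈ 1.250; silver ratio ≈ 2.414; 16:9 ≈ 1.778.

A=16:9, B=silver ratio, C=5:4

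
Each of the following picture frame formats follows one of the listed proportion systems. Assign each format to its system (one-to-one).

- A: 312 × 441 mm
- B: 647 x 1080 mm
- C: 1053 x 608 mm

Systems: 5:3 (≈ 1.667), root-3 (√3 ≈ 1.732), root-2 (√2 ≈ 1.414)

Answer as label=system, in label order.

A=root-2, B=5:3, C=root-3

A = 441/312 ≈ 1.413 → root-2 (1.414)
B = 1080/647 ≈ 1.669 → 5:3 (1.667)
C = 1053/608 ≈ 1.732 → root-3 (1.732)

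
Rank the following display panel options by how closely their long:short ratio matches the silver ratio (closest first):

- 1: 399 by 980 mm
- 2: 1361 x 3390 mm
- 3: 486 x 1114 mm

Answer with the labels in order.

Ratios: 1 = 980 / 399 ≈ 2.456; 2 = 3390 / 1361 ≈ 2.491; 3 = 1114 / 486 ≈ 2.292.
|Δ from 2.414|: 1 0.042; 2 0.077; 3 0.122.

1, 2, 3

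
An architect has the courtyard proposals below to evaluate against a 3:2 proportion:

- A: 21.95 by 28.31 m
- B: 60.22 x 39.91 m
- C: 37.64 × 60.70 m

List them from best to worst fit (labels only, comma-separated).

Ratios: A = 28.31 / 21.95 ≈ 1.290; B = 60.22 / 39.91 ≈ 1.509; C = 60.70 / 37.64 ≈ 1.613.
|Δ from 1.500|: A 0.210; B 0.009; C 0.113.

B, C, A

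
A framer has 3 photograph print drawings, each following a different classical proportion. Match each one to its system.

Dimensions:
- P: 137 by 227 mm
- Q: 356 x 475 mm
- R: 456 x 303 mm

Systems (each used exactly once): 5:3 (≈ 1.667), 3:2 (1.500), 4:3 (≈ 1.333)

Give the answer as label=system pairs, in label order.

P = 227/137 ≈ 1.657 → 5:3 (1.667)
Q = 475/356 ≈ 1.334 → 4:3 (1.333)
R = 456/303 ≈ 1.505 → 3:2 (1.500)

P=5:3, Q=4:3, R=3:2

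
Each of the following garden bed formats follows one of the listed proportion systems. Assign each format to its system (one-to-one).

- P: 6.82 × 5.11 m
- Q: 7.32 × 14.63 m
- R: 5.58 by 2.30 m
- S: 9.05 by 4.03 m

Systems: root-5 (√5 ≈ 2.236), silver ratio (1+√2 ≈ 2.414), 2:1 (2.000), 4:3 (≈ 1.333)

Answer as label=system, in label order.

P = 6.82/5.11 ≈ 1.335 → 4:3 (1.333)
Q = 14.63/7.32 ≈ 1.999 → 2:1 (2.000)
R = 5.58/2.30 ≈ 2.426 → silver ratio (2.414)
S = 9.05/4.03 ≈ 2.246 → root-5 (2.236)

P=4:3, Q=2:1, R=silver ratio, S=root-5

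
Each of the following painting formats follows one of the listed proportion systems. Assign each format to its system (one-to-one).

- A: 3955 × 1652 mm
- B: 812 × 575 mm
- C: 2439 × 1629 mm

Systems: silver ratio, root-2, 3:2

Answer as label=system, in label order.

A = 3955/1652 ≈ 2.394 → silver ratio (2.414)
B = 812/575 ≈ 1.412 → root-2 (1.414)
C = 2439/1629 ≈ 1.497 → 3:2 (1.500)

A=silver ratio, B=root-2, C=3:2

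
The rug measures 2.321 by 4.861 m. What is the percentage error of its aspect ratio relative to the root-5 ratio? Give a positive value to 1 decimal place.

Ratio = 4.861 / 2.321 ≈ 2.0944.
Ideal root-5 ≈ 2.2361. |2.0944 − 2.2361| / 2.2361 ≈ 6.34% → 6.3%.

6.3%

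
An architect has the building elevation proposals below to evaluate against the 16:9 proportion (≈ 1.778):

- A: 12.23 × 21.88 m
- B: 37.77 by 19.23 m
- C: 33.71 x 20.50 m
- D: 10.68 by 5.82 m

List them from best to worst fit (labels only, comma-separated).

A: 21.88/12.23 ≈ 1.789 → |1.789 − 1.778| = 0.011
B: 37.77/19.23 ≈ 1.964 → |1.964 − 1.778| = 0.186
C: 33.71/20.50 ≈ 1.644 → |1.644 − 1.778| = 0.134
D: 10.68/5.82 ≈ 1.835 → |1.835 − 1.778| = 0.057

A, D, C, B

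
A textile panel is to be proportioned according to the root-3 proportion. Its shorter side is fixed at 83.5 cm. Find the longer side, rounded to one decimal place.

root-3 ≈ 1.73205.
Longer side = 83.5 × 1.73205 ≈ 144.626 → 144.6 cm.

144.6 cm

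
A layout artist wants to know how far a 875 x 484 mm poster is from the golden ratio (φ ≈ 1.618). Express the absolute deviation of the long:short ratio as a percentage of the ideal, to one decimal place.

11.7%

Ratio = 875 / 484 ≈ 1.8079.
Ideal golden ratio ≈ 1.6180. |1.8079 − 1.6180| / 1.6180 ≈ 11.74% → 11.7%.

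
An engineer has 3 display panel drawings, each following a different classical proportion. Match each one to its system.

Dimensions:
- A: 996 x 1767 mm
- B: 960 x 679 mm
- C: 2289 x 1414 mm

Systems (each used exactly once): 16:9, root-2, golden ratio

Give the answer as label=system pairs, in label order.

Ratios: A ≈ 1.774; B ≈ 1.414; C ≈ 1.619.
Targets: 16:9 ≈ 1.778; root-2 ≈ 1.414; golden ratio ≈ 1.618.

A=16:9, B=root-2, C=golden ratio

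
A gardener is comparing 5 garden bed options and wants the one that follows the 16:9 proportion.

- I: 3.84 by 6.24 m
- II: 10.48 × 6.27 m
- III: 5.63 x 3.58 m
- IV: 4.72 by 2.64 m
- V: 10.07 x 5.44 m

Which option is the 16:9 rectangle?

Ratios (long/short): I ≈ 1.625; II ≈ 1.671; III ≈ 1.573; IV ≈ 1.788; V ≈ 1.851.
16:9 ≈ 1.778; option IV is nearest (Δ 0.010).

IV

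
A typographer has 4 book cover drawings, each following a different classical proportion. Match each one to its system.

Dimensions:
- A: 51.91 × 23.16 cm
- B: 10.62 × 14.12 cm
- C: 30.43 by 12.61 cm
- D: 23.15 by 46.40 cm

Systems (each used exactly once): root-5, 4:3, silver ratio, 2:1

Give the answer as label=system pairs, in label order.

A=root-5, B=4:3, C=silver ratio, D=2:1

Ratios: A ≈ 2.241; B ≈ 1.330; C ≈ 2.413; D ≈ 2.004.
Targets: root-5 ≈ 2.236; 4:3 ≈ 1.333; silver ratio ≈ 2.414; 2:1 ≈ 2.000.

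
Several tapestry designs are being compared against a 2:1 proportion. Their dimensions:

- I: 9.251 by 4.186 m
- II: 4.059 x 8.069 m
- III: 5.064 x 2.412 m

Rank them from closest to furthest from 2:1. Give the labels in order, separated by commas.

II, III, I

I: 9.251/4.186 ≈ 2.210 → |2.210 − 2.000| = 0.210
II: 8.069/4.059 ≈ 1.988 → |1.988 − 2.000| = 0.012
III: 5.064/2.412 ≈ 2.100 → |2.100 − 2.000| = 0.100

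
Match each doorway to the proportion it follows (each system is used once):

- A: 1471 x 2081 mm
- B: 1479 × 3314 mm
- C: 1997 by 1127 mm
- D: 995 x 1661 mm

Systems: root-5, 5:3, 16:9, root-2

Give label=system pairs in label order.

A=root-2, B=root-5, C=16:9, D=5:3

A = 2081/1471 ≈ 1.415 → root-2 (1.414)
B = 3314/1479 ≈ 2.241 → root-5 (2.236)
C = 1997/1127 ≈ 1.772 → 16:9 (1.778)
D = 1661/995 ≈ 1.669 → 5:3 (1.667)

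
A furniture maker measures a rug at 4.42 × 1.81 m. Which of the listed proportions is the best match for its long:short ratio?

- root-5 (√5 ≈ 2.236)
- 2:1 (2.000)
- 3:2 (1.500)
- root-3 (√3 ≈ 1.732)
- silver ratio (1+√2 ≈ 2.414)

Ratio = 4.42 / 1.81 ≈ 2.442.
Distances: root-5 2.236 (Δ 0.206); 2:1 2.000 (Δ 0.442); 3:2 1.500 (Δ 0.942); root-3 1.732 (Δ 0.710); silver ratio 2.414 (Δ 0.028).

silver ratio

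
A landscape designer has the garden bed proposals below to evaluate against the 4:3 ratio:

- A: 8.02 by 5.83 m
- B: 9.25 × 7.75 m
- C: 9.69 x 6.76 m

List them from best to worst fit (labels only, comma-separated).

A: 8.02/5.83 ≈ 1.376 → |1.376 − 1.333| = 0.043
B: 9.25/7.75 ≈ 1.194 → |1.194 − 1.333| = 0.139
C: 9.69/6.76 ≈ 1.433 → |1.433 − 1.333| = 0.100

A, C, B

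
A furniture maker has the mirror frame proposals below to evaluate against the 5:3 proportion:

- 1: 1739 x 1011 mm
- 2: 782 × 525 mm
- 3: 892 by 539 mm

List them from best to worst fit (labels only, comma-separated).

3, 1, 2

1: 1739/1011 ≈ 1.720 → |1.720 − 1.667| = 0.053
2: 782/525 ≈ 1.490 → |1.490 − 1.667| = 0.177
3: 892/539 ≈ 1.655 → |1.655 − 1.667| = 0.012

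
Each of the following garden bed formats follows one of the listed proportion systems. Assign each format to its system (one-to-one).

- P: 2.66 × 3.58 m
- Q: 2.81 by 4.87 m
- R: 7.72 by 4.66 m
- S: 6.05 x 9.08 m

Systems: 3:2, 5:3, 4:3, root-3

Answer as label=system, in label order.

P=4:3, Q=root-3, R=5:3, S=3:2

Ratios: P ≈ 1.346; Q ≈ 1.733; R ≈ 1.657; S ≈ 1.501.
Targets: 3:2 ≈ 1.500; 5:3 ≈ 1.667; 4:3 ≈ 1.333; root-3 ≈ 1.732.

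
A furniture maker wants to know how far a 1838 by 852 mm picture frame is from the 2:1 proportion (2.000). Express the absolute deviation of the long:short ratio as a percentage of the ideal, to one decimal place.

7.9%

Ratio = 1838 / 852 ≈ 2.1573.
Ideal 2:1 = 2.0000. |2.1573 − 2.0000| / 2.0000 ≈ 7.87% → 7.9%.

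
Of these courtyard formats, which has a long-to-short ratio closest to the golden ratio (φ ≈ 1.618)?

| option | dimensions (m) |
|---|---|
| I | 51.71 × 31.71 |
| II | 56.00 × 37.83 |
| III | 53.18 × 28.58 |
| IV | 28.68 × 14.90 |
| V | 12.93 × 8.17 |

I

Ratios (long/short): I ≈ 1.631; II ≈ 1.480; III ≈ 1.861; IV ≈ 1.925; V ≈ 1.583.
golden ratio ≈ 1.618; option I is nearest (Δ 0.013).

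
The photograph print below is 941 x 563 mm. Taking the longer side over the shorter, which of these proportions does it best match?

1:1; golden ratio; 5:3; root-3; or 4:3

5:3

Ratio = 941 / 563 ≈ 1.671.
Distances: 1:1 1.000 (Δ 0.671); golden ratio 1.618 (Δ 0.053); 5:3 1.667 (Δ 0.004); root-3 1.732 (Δ 0.061); 4:3 1.333 (Δ 0.338).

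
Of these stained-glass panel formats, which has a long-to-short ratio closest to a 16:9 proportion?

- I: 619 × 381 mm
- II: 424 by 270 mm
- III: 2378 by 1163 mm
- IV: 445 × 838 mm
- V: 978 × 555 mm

Target 16:9 ≈ 1.778.
I: 1.625 (Δ0.153)  II: 1.570 (Δ0.208)  III: 2.045 (Δ0.267)  IV: 1.883 (Δ0.105)  V: 1.762 (Δ0.016)

V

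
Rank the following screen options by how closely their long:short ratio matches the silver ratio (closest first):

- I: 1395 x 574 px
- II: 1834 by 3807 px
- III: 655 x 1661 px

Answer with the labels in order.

Ratios: I = 1395 / 574 ≈ 2.430; II = 3807 / 1834 ≈ 2.076; III = 1661 / 655 ≈ 2.536.
|Δ from 2.414|: I 0.016; II 0.338; III 0.122.

I, III, II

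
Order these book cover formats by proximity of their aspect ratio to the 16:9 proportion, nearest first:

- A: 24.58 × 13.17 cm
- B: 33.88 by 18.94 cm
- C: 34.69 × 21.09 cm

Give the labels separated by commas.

B, A, C

Ratios: A = 24.58 / 13.17 ≈ 1.866; B = 33.88 / 18.94 ≈ 1.789; C = 34.69 / 21.09 ≈ 1.645.
|Δ from 1.778|: A 0.088; B 0.011; C 0.133.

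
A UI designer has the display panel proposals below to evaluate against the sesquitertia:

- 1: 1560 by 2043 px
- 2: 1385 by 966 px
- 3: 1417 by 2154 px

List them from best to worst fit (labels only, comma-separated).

1: 2043/1560 ≈ 1.310 → |1.310 − 1.333| = 0.023
2: 1385/966 ≈ 1.434 → |1.434 − 1.333| = 0.101
3: 2154/1417 ≈ 1.520 → |1.520 − 1.333| = 0.187

1, 2, 3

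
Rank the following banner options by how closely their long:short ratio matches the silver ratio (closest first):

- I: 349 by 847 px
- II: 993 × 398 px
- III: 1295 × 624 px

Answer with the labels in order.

Ratios: I = 847 / 349 ≈ 2.427; II = 993 / 398 ≈ 2.495; III = 1295 / 624 ≈ 2.075.
|Δ from 2.414|: I 0.013; II 0.081; III 0.339.

I, II, III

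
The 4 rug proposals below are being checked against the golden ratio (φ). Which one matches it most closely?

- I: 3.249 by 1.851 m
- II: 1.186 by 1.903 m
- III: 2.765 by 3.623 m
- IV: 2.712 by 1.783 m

II

Ratios (long/short): I ≈ 1.755; II ≈ 1.605; III ≈ 1.310; IV ≈ 1.521.
golden ratio ≈ 1.618; option II is nearest (Δ 0.013).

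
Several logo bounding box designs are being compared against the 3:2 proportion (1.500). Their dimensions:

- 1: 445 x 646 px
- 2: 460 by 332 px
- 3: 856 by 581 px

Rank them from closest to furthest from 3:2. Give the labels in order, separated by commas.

1: 646/445 ≈ 1.452 → |1.452 − 1.500| = 0.048
2: 460/332 ≈ 1.386 → |1.386 − 1.500| = 0.114
3: 856/581 ≈ 1.473 → |1.473 − 1.500| = 0.027

3, 1, 2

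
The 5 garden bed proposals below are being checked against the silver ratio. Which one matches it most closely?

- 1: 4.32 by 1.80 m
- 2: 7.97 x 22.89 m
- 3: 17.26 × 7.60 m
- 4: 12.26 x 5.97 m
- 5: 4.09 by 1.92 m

1

Target silver ratio ≈ 2.414.
1: 2.400 (Δ0.014)  2: 2.872 (Δ0.458)  3: 2.271 (Δ0.143)  4: 2.054 (Δ0.360)  5: 2.130 (Δ0.284)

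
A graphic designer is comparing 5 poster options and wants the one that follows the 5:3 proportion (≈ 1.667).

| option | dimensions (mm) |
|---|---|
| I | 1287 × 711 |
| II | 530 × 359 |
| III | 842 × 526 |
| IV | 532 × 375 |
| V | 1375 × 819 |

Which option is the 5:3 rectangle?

Target 5:3 ≈ 1.667.
I: 1.810 (Δ0.143)  II: 1.476 (Δ0.191)  III: 1.601 (Δ0.066)  IV: 1.419 (Δ0.248)  V: 1.679 (Δ0.012)

V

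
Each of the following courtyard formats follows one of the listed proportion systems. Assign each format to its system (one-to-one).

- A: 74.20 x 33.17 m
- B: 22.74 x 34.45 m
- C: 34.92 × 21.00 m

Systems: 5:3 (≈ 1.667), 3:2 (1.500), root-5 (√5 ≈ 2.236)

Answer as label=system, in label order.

A = 74.20/33.17 ≈ 2.237 → root-5 (2.236)
B = 34.45/22.74 ≈ 1.515 → 3:2 (1.500)
C = 34.92/21.00 ≈ 1.663 → 5:3 (1.667)

A=root-5, B=3:2, C=5:3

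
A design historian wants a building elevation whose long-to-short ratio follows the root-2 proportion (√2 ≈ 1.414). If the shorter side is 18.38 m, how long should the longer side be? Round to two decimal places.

root-2 ≈ 1.41421.
Longer side = 18.38 × 1.41421 ≈ 25.9932 → 25.99 m.

25.99 m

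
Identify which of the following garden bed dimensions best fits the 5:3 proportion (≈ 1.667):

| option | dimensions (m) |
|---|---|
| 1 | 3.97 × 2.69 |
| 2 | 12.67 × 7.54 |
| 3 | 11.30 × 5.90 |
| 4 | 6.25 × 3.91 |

Target 5:3 ≈ 1.667.
1: 1.476 (Δ0.191)  2: 1.680 (Δ0.013)  3: 1.915 (Δ0.248)  4: 1.598 (Δ0.069)

2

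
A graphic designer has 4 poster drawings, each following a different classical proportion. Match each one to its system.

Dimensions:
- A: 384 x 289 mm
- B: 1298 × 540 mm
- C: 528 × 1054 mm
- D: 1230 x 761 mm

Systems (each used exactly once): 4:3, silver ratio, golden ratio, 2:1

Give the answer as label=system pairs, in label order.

A = 384/289 ≈ 1.329 → 4:3 (1.333)
B = 1298/540 ≈ 2.404 → silver ratio (2.414)
C = 1054/528 ≈ 1.996 → 2:1 (2.000)
D = 1230/761 ≈ 1.616 → golden ratio (1.618)

A=4:3, B=silver ratio, C=2:1, D=golden ratio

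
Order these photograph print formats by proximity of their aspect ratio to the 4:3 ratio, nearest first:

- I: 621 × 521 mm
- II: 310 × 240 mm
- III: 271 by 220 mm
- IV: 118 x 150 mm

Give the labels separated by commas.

Ratios: I = 621 / 521 ≈ 1.192; II = 310 / 240 ≈ 1.292; III = 271 / 220 ≈ 1.232; IV = 150 / 118 ≈ 1.271.
|Δ from 1.333|: I 0.141; II 0.041; III 0.101; IV 0.062.

II, IV, III, I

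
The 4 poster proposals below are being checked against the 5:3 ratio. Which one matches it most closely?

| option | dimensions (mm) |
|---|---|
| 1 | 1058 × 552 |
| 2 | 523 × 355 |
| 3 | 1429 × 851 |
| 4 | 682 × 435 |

Target 5:3 ≈ 1.667.
1: 1.917 (Δ0.250)  2: 1.473 (Δ0.194)  3: 1.679 (Δ0.012)  4: 1.568 (Δ0.099)

3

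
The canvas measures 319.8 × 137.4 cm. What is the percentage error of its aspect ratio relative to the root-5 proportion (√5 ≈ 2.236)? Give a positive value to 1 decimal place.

4.1%

Ratio = 319.8 / 137.4 ≈ 2.3275.
Ideal root-5 ≈ 2.2361. |2.3275 − 2.2361| / 2.2361 ≈ 4.09% → 4.1%.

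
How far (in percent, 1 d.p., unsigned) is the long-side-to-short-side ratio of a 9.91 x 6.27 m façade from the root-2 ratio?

11.8%

Ratio = 9.91 / 6.27 ≈ 1.5805.
Ideal root-2 ≈ 1.4142. |1.5805 − 1.4142| / 1.4142 ≈ 11.76% → 11.8%.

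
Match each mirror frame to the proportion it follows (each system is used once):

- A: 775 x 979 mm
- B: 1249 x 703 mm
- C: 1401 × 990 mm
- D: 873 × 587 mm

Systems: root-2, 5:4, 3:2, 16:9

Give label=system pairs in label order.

Ratios: A ≈ 1.263; B ≈ 1.777; C ≈ 1.415; D ≈ 1.487.
Targets: root-2 ≈ 1.414; 5:4 ≈ 1.250; 3:2 ≈ 1.500; 16:9 ≈ 1.778.

A=5:4, B=16:9, C=root-2, D=3:2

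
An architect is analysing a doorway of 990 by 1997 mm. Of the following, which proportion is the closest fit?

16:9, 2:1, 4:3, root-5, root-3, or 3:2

2:1

Ratio = 1997 / 990 ≈ 2.017.
Distances: 16:9 1.778 (Δ 0.239); 2:1 2.000 (Δ 0.017); 4:3 1.333 (Δ 0.684); root-5 2.236 (Δ 0.219); root-3 1.732 (Δ 0.285); 3:2 1.500 (Δ 0.517).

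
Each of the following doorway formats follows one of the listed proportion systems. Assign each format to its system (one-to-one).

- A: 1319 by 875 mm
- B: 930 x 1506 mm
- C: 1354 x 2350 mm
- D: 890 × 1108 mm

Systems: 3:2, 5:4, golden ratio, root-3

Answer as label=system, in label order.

A = 1319/875 ≈ 1.507 → 3:2 (1.500)
B = 1506/930 ≈ 1.619 → golden ratio (1.618)
C = 2350/1354 ≈ 1.736 → root-3 (1.732)
D = 1108/890 ≈ 1.245 → 5:4 (1.250)

A=3:2, B=golden ratio, C=root-3, D=5:4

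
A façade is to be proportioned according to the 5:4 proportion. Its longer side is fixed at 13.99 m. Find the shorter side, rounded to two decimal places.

11.19 m

5:4 = 1.25000.
Shorter side = 13.99 ÷ 1.25000 ≈ 11.1920 → 11.19 m.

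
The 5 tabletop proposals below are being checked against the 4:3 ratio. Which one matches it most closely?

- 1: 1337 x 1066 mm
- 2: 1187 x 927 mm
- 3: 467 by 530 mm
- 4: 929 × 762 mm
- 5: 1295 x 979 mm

Target 4:3 ≈ 1.333.
1: 1.254 (Δ0.079)  2: 1.280 (Δ0.053)  3: 1.135 (Δ0.198)  4: 1.219 (Δ0.114)  5: 1.323 (Δ0.010)

5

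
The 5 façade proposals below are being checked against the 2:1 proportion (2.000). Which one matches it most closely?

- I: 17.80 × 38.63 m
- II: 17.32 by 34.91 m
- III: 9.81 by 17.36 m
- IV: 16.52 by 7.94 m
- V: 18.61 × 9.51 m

Target 2:1 ≈ 2.000.
I: 2.170 (Δ0.170)  II: 2.016 (Δ0.016)  III: 1.770 (Δ0.230)  IV: 2.081 (Δ0.081)  V: 1.957 (Δ0.043)

II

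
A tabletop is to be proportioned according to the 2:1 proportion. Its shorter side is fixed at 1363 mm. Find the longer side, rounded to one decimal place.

2726.0 mm

2:1 = 2.00000.
Longer side = 1363 × 2.00000 ≈ 2726.000 → 2726.0 mm.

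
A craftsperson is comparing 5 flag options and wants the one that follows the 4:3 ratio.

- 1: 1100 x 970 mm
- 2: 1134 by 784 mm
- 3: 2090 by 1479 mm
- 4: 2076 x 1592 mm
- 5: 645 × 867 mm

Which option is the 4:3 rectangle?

Target 4:3 ≈ 1.333.
1: 1.134 (Δ0.199)  2: 1.446 (Δ0.113)  3: 1.413 (Δ0.080)  4: 1.304 (Δ0.029)  5: 1.344 (Δ0.011)

5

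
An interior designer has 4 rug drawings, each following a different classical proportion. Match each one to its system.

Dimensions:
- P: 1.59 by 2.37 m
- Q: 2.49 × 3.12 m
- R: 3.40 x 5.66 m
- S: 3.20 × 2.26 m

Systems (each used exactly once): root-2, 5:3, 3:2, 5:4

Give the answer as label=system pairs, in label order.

P=3:2, Q=5:4, R=5:3, S=root-2

Ratios: P ≈ 1.491; Q ≈ 1.253; R ≈ 1.665; S ≈ 1.416.
Targets: root-2 ≈ 1.414; 5:3 ≈ 1.667; 3:2 ≈ 1.500; 5:4 ≈ 1.250.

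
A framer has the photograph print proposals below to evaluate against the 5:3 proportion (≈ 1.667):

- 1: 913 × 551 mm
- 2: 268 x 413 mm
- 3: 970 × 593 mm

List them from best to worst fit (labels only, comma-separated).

1: 913/551 ≈ 1.657 → |1.657 − 1.667| = 0.010
2: 413/268 ≈ 1.541 → |1.541 − 1.667| = 0.126
3: 970/593 ≈ 1.636 → |1.636 − 1.667| = 0.031

1, 3, 2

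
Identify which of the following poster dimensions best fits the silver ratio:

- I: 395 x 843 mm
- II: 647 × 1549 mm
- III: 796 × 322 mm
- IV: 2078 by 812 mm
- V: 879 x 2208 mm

Target silver ratio ≈ 2.414.
I: 2.134 (Δ0.280)  II: 2.394 (Δ0.020)  III: 2.472 (Δ0.058)  IV: 2.559 (Δ0.145)  V: 2.512 (Δ0.098)

II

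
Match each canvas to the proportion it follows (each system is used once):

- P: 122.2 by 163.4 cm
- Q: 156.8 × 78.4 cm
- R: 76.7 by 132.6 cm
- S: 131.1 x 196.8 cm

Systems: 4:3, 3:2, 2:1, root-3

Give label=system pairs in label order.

Ratios: P ≈ 1.337; Q ≈ 2.000; R ≈ 1.729; S ≈ 1.501.
Targets: 4:3 ≈ 1.333; 3:2 ≈ 1.500; 2:1 ≈ 2.000; root-3 ≈ 1.732.

P=4:3, Q=2:1, R=root-3, S=3:2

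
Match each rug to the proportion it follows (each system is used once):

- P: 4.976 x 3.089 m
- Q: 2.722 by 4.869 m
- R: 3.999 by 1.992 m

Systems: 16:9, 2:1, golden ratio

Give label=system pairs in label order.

Ratios: P ≈ 1.611; Q ≈ 1.789; R ≈ 2.008.
Targets: 16:9 ≈ 1.778; 2:1 ≈ 2.000; golden ratio ≈ 1.618.

P=golden ratio, Q=16:9, R=2:1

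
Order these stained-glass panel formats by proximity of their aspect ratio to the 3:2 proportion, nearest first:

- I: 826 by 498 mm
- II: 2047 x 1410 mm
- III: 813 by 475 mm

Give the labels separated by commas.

II, I, III

Ratios: I = 826 / 498 ≈ 1.659; II = 2047 / 1410 ≈ 1.452; III = 813 / 475 ≈ 1.712.
|Δ from 1.500|: I 0.159; II 0.048; III 0.212.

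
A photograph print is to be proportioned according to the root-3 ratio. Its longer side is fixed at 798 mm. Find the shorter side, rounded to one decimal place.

460.7 mm

root-3 ≈ 1.73205.
Shorter side = 798 ÷ 1.73205 ≈ 460.726 → 460.7 mm.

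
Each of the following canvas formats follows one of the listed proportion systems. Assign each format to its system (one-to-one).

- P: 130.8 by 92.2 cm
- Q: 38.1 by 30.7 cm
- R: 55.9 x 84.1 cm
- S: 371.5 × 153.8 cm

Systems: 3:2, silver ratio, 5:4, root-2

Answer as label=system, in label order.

Ratios: P ≈ 1.419; Q ≈ 1.241; R ≈ 1.504; S ≈ 2.415.
Targets: 3:2 ≈ 1.500; silver ratio ≈ 2.414; 5:4 ≈ 1.250; root-2 ≈ 1.414.

P=root-2, Q=5:4, R=3:2, S=silver ratio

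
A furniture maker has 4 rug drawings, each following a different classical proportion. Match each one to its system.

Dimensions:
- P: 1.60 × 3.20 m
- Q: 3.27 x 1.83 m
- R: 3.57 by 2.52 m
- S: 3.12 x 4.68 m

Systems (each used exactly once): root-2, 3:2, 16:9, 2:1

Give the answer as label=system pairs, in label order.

Ratios: P ≈ 2.000; Q ≈ 1.787; R ≈ 1.417; S ≈ 1.500.
Targets: root-2 ≈ 1.414; 3:2 ≈ 1.500; 16:9 ≈ 1.778; 2:1 ≈ 2.000.

P=2:1, Q=16:9, R=root-2, S=3:2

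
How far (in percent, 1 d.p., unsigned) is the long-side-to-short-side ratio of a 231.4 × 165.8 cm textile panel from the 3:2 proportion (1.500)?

7.0%

Ratio = 231.4 / 165.8 ≈ 1.3957.
Ideal 3:2 = 1.5000. |1.3957 − 1.5000| / 1.5000 ≈ 6.95% → 7.0%.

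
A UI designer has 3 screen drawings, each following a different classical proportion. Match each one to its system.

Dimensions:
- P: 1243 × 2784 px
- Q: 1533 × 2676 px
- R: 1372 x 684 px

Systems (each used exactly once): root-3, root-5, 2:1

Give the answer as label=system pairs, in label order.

Ratios: P ≈ 2.240; Q ≈ 1.746; R ≈ 2.006.
Targets: root-3 ≈ 1.732; root-5 ≈ 2.236; 2:1 ≈ 2.000.

P=root-5, Q=root-3, R=2:1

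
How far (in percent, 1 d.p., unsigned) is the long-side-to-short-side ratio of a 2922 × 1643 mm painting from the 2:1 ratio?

11.1%

Ratio = 2922 / 1643 ≈ 1.7785.
Ideal 2:1 = 2.0000. |1.7785 − 2.0000| / 2.0000 ≈ 11.08% → 11.1%.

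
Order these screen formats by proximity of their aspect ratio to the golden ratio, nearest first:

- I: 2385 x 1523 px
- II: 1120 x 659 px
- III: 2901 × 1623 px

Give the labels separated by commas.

I, II, III

Ratios: I = 2385 / 1523 ≈ 1.566; II = 1120 / 659 ≈ 1.700; III = 2901 / 1623 ≈ 1.787.
|Δ from 1.618|: I 0.052; II 0.082; III 0.169.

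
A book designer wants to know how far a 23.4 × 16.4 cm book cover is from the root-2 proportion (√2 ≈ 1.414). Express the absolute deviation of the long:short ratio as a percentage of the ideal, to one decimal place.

Ratio = 23.4 / 16.4 ≈ 1.4268.
Ideal root-2 ≈ 1.4142. |1.4268 − 1.4142| / 1.4142 ≈ 0.89% → 0.9%.

0.9%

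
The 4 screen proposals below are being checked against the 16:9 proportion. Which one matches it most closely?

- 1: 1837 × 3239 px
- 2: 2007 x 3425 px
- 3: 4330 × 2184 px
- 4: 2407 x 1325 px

Target 16:9 ≈ 1.778.
1: 1.763 (Δ0.015)  2: 1.707 (Δ0.071)  3: 1.983 (Δ0.205)  4: 1.817 (Δ0.039)

1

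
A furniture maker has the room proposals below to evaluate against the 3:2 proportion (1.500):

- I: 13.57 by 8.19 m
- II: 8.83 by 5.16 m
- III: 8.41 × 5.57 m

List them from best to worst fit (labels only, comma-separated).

Ratios: I = 13.57 / 8.19 ≈ 1.657; II = 8.83 / 5.16 ≈ 1.711; III = 8.41 / 5.57 ≈ 1.510.
|Δ from 1.500|: I 0.157; II 0.211; III 0.010.

III, I, II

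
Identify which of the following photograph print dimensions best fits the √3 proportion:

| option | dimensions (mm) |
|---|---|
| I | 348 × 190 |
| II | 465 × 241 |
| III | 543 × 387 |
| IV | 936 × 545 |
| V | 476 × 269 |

IV

Target root-3 ≈ 1.732.
I: 1.832 (Δ0.100)  II: 1.929 (Δ0.197)  III: 1.403 (Δ0.329)  IV: 1.717 (Δ0.015)  V: 1.770 (Δ0.038)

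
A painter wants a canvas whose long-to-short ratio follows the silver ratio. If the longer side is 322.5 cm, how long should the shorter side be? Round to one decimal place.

silver ratio ≈ 2.41421.
Shorter side = 322.5 ÷ 2.41421 ≈ 133.584 → 133.6 cm.

133.6 cm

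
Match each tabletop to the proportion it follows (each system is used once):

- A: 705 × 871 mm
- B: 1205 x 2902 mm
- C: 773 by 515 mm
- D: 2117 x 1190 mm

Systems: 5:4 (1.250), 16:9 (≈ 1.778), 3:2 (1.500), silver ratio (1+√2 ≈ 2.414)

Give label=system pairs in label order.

A=5:4, B=silver ratio, C=3:2, D=16:9

Ratios: A ≈ 1.235; B ≈ 2.408; C ≈ 1.501; D ≈ 1.779.
Targets: 5:4 ≈ 1.250; 16:9 ≈ 1.778; 3:2 ≈ 1.500; silver ratio ≈ 2.414.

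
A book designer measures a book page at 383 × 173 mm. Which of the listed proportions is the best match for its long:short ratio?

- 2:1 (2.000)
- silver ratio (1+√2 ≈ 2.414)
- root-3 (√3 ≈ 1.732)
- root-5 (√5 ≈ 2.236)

383/173 ≈ 2.214. Nearest candidates are root-5 (2.236, off by 0.022) and silver ratio (2.414, off by 0.200).

root-5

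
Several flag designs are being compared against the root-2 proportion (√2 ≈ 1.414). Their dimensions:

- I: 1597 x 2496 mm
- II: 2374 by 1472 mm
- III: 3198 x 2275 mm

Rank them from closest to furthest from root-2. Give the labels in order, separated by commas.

I: 2496/1597 ≈ 1.563 → |1.563 − 1.414| = 0.149
II: 2374/1472 ≈ 1.613 → |1.613 − 1.414| = 0.199
III: 3198/2275 ≈ 1.406 → |1.406 − 1.414| = 0.008

III, I, II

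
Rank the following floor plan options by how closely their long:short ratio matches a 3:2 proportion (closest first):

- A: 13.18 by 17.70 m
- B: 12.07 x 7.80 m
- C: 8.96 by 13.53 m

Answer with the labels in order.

Ratios: A = 17.70 / 13.18 ≈ 1.343; B = 12.07 / 7.80 ≈ 1.547; C = 13.53 / 8.96 ≈ 1.510.
|Δ from 1.500|: A 0.157; B 0.047; C 0.010.

C, B, A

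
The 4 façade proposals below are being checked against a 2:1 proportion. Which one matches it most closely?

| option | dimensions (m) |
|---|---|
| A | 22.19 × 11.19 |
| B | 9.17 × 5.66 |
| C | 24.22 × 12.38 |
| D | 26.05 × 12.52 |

Target 2:1 ≈ 2.000.
A: 1.983 (Δ0.017)  B: 1.620 (Δ0.380)  C: 1.956 (Δ0.044)  D: 2.081 (Δ0.081)

A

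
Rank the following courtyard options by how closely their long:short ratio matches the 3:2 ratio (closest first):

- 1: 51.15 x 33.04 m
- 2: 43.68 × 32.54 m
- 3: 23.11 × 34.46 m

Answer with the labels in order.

3, 1, 2

Ratios: 1 = 51.15 / 33.04 ≈ 1.548; 2 = 43.68 / 32.54 ≈ 1.342; 3 = 34.46 / 23.11 ≈ 1.491.
|Δ from 1.500|: 1 0.048; 2 0.158; 3 0.009.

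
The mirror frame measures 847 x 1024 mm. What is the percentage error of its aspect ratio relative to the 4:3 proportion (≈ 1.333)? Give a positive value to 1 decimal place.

Ratio = 1024 / 847 ≈ 1.2090.
Ideal 4:3 ≈ 1.3333. |1.2090 − 1.3333| / 1.3333 ≈ 9.32% → 9.3%.

9.3%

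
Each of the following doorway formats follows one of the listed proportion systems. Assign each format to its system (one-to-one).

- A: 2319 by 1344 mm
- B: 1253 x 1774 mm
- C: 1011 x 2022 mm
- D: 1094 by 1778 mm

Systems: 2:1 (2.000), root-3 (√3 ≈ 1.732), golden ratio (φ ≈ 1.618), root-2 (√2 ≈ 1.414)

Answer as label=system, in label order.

A = 2319/1344 ≈ 1.725 → root-3 (1.732)
B = 1774/1253 ≈ 1.416 → root-2 (1.414)
C = 2022/1011 ≈ 2.000 → 2:1 (2.000)
D = 1778/1094 ≈ 1.625 → golden ratio (1.618)

A=root-3, B=root-2, C=2:1, D=golden ratio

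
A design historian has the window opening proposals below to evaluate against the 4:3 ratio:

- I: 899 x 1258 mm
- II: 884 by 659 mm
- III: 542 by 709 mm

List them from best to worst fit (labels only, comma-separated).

II, III, I

Ratios: I = 1258 / 899 ≈ 1.399; II = 884 / 659 ≈ 1.341; III = 709 / 542 ≈ 1.308.
|Δ from 1.333|: I 0.066; II 0.008; III 0.025.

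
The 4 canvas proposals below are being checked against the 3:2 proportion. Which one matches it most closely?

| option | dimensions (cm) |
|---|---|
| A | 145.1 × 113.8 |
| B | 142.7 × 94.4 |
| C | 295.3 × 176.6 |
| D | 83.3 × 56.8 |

B

Ratios (long/short): A ≈ 1.275; B ≈ 1.512; C ≈ 1.672; D ≈ 1.467.
3:2 ≈ 1.500; option B is nearest (Δ 0.012).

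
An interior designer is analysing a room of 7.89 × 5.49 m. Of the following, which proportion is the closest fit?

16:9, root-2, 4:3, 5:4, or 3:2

7.89/5.49 ≈ 1.437. Nearest candidates are root-2 (1.414, off by 0.023) and 3:2 (1.500, off by 0.063).

root-2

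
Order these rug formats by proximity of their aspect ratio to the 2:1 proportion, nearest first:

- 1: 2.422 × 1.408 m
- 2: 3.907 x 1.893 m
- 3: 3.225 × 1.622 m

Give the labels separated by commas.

3, 2, 1

Ratios: 1 = 2.422 / 1.408 ≈ 1.720; 2 = 3.907 / 1.893 ≈ 2.064; 3 = 3.225 / 1.622 ≈ 1.988.
|Δ from 2.000|: 1 0.280; 2 0.064; 3 0.012.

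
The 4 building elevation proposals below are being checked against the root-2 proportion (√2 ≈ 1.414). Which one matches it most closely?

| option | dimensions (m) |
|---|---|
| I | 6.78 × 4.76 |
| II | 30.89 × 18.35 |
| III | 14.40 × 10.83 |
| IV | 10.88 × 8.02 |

Ratios (long/short): I ≈ 1.424; II ≈ 1.683; III ≈ 1.330; IV ≈ 1.357.
root-2 ≈ 1.414; option I is nearest (Δ 0.010).

I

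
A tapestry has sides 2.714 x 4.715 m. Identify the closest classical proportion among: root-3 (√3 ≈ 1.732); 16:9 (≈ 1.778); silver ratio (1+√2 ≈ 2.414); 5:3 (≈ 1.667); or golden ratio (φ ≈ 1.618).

Ratio = 4.715 / 2.714 ≈ 1.737.
Distances: root-3 1.732 (Δ 0.005); 16:9 1.778 (Δ 0.041); silver ratio 2.414 (Δ 0.677); 5:3 1.667 (Δ 0.070); golden ratio 1.618 (Δ 0.119).

root-3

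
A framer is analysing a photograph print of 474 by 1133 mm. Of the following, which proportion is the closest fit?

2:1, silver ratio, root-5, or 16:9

Ratio = 1133 / 474 ≈ 2.390.
Distances: 2:1 2.000 (Δ 0.390); silver ratio 2.414 (Δ 0.024); root-5 2.236 (Δ 0.154); 16:9 1.778 (Δ 0.612).

silver ratio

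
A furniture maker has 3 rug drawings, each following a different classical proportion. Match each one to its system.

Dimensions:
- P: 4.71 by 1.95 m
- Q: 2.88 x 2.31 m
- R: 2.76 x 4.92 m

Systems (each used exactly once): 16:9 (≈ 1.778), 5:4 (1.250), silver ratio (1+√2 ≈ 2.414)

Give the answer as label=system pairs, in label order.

P = 4.71/1.95 ≈ 2.415 → silver ratio (2.414)
Q = 2.88/2.31 ≈ 1.247 → 5:4 (1.250)
R = 4.92/2.76 ≈ 1.783 → 16:9 (1.778)

P=silver ratio, Q=5:4, R=16:9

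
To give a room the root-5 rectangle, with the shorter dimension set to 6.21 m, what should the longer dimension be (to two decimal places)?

13.89 m

root-5 ≈ 2.23607.
Longer side = 6.21 × 2.23607 ≈ 13.8860 → 13.89 m.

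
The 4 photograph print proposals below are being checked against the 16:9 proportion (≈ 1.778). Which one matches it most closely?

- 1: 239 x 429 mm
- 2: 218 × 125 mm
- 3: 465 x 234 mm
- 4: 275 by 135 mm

Ratios (long/short): 1 ≈ 1.795; 2 ≈ 1.744; 3 ≈ 1.987; 4 ≈ 2.037.
16:9 ≈ 1.778; option 1 is nearest (Δ 0.017).

1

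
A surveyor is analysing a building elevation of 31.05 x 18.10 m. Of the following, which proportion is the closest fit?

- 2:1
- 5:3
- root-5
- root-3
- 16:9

root-3

Ratio = 31.05 / 18.10 ≈ 1.715.
Distances: 2:1 2.000 (Δ 0.285); 5:3 1.667 (Δ 0.048); root-5 2.236 (Δ 0.521); root-3 1.732 (Δ 0.017); 16:9 1.778 (Δ 0.063).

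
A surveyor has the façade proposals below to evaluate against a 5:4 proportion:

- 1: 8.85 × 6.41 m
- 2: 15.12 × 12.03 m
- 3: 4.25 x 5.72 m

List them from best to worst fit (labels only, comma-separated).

1: 8.85/6.41 ≈ 1.381 → |1.381 − 1.250| = 0.131
2: 15.12/12.03 ≈ 1.257 → |1.257 − 1.250| = 0.007
3: 5.72/4.25 ≈ 1.346 → |1.346 − 1.250| = 0.096

2, 3, 1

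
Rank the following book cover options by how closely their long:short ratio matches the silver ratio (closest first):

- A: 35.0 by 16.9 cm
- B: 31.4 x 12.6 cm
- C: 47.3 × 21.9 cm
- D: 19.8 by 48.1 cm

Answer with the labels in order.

A: 35.0/16.9 ≈ 2.071 → |2.071 − 2.414| = 0.343
B: 31.4/12.6 ≈ 2.492 → |2.492 − 2.414| = 0.078
C: 47.3/21.9 ≈ 2.160 → |2.160 − 2.414| = 0.254
D: 48.1/19.8 ≈ 2.429 → |2.429 − 2.414| = 0.015

D, B, C, A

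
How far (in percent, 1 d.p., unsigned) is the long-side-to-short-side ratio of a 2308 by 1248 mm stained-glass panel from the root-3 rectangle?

6.8%

Ratio = 2308 / 1248 ≈ 1.8494.
Ideal root-3 ≈ 1.7321. |1.8494 − 1.7321| / 1.7321 ≈ 6.77% → 6.8%.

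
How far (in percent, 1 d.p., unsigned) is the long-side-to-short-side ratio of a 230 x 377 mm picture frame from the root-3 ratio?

5.4%

Ratio = 377 / 230 ≈ 1.6391.
Ideal root-3 ≈ 1.7321. |1.6391 − 1.7321| / 1.7321 ≈ 5.37% → 5.4%.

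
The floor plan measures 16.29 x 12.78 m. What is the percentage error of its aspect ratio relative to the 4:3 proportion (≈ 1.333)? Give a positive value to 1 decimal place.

Ratio = 16.29 / 12.78 ≈ 1.2746.
Ideal 4:3 ≈ 1.3333. |1.2746 − 1.3333| / 1.3333 ≈ 4.40% → 4.4%.

4.4%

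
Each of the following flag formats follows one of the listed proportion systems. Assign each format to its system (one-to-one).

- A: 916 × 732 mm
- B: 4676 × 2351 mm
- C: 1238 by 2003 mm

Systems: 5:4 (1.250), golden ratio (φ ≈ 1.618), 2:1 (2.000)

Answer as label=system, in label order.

A = 916/732 ≈ 1.251 → 5:4 (1.250)
B = 4676/2351 ≈ 1.989 → 2:1 (2.000)
C = 2003/1238 ≈ 1.618 → golden ratio (1.618)

A=5:4, B=2:1, C=golden ratio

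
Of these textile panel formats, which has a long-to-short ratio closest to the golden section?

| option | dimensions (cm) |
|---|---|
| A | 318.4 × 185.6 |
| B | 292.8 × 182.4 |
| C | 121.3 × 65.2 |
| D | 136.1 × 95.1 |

Target golden ratio ≈ 1.618.
A: 1.716 (Δ0.098)  B: 1.605 (Δ0.013)  C: 1.860 (Δ0.242)  D: 1.431 (Δ0.187)

B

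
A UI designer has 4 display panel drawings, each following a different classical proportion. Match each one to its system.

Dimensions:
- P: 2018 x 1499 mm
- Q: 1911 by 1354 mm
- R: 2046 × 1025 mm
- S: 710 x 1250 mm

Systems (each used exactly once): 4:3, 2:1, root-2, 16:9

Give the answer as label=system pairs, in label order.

P=4:3, Q=root-2, R=2:1, S=16:9

Ratios: P ≈ 1.346; Q ≈ 1.411; R ≈ 1.996; S ≈ 1.761.
Targets: 4:3 ≈ 1.333; 2:1 ≈ 2.000; root-2 ≈ 1.414; 16:9 ≈ 1.778.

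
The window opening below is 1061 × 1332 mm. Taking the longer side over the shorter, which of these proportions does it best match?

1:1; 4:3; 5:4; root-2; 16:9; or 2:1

1332/1061 ≈ 1.255. Nearest candidates are 5:4 (1.250, off by 0.005) and 4:3 (1.333, off by 0.078).

5:4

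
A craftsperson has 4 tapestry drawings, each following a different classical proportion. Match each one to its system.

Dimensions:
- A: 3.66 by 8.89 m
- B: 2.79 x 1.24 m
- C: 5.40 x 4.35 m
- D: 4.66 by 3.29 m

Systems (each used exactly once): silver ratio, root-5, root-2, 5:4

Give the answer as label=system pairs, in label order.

A = 8.89/3.66 ≈ 2.429 → silver ratio (2.414)
B = 2.79/1.24 ≈ 2.250 → root-5 (2.236)
C = 5.40/4.35 ≈ 1.241 → 5:4 (1.250)
D = 4.66/3.29 ≈ 1.416 → root-2 (1.414)

A=silver ratio, B=root-5, C=5:4, D=root-2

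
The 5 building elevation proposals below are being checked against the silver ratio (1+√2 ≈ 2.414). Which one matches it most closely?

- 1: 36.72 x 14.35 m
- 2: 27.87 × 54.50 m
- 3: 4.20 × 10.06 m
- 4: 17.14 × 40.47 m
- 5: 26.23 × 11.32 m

3

Ratios (long/short): 1 ≈ 2.559; 2 ≈ 1.956; 3 ≈ 2.395; 4 ≈ 2.361; 5 ≈ 2.317.
silver ratio ≈ 2.414; option 3 is nearest (Δ 0.019).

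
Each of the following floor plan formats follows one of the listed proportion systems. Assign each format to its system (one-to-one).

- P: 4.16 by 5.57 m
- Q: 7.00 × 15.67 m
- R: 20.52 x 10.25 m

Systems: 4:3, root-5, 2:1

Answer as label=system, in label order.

P = 5.57/4.16 ≈ 1.339 → 4:3 (1.333)
Q = 15.67/7.00 ≈ 2.239 → root-5 (2.236)
R = 20.52/10.25 ≈ 2.002 → 2:1 (2.000)

P=4:3, Q=root-5, R=2:1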